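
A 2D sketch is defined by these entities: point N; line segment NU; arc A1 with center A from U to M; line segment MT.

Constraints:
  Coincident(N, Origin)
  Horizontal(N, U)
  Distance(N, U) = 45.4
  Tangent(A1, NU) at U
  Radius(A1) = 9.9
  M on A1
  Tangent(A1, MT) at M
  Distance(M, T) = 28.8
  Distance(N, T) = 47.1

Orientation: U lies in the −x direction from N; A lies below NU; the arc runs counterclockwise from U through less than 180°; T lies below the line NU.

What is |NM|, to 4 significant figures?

54.71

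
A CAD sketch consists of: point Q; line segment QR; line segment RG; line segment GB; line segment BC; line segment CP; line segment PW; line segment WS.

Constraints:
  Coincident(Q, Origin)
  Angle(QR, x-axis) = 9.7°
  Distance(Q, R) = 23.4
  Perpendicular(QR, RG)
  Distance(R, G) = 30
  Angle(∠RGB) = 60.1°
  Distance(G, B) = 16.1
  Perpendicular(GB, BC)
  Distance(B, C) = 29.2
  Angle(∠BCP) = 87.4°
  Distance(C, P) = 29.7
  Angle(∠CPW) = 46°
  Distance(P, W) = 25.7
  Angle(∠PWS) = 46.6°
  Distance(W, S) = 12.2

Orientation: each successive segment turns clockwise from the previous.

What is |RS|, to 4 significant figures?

10.49

Q is at the origin; QR runs at 9.7° with length 23.4, so R = (23.07, 3.943). The perpendicularity gives RG at right angles to QR, so RG runs at -80.30°; with |RG| = 30.0, G = (28.12, -25.63). ∠RGB = 60.1° gives GB at 159.8° from the x-axis; with |GB| = 16.1, B = (13.01, -20.07). GB is perpendicular to BC, so BC runs at 69.80°; with |BC| = 29.2, C = (23.09, 7.335). ∠BCP = 87.4° gives CP at -22.80° from the x-axis; with |CP| = 29.7, P = (50.47, -4.174). ∠CPW = 46.0° gives PW at -156.8° from the x-axis; with |PW| = 25.7, W = (26.85, -14.30). ∠PWS = 46.6° gives WS at 69.80° from the x-axis; with |WS| = 12.2, S = (31.06, -2.849). Then |RS| = |S − R| = 10.49.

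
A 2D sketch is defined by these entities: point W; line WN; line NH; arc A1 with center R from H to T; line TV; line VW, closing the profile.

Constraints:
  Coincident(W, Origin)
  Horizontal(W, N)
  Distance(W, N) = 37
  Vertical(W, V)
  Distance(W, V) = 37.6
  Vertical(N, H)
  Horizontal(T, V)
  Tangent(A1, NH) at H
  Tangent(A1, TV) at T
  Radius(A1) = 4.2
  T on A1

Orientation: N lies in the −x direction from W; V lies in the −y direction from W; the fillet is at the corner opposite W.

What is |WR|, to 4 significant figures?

46.81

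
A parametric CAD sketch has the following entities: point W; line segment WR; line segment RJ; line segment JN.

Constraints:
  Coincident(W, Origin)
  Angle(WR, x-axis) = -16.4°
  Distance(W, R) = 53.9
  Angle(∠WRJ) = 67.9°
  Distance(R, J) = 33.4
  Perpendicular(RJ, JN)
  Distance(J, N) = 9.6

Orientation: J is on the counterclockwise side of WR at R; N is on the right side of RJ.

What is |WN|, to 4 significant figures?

60.97

∠WRJ = 67.9°, so RJ runs at -16.4° + (180° − 67.9°) = 95.70° from the x-axis; with |RJ| = 33.4, J = R + 33.4·(cos 95.70°, sin 95.70°) = (48.39, 18.02). RJ is perpendicular to JN; with |JN| = 9.6 on the right of RJ, N = J + 9.6·(0.9951, 0.09932) = (57.94, 18.97). Then |WN| = |N − W| = 60.97.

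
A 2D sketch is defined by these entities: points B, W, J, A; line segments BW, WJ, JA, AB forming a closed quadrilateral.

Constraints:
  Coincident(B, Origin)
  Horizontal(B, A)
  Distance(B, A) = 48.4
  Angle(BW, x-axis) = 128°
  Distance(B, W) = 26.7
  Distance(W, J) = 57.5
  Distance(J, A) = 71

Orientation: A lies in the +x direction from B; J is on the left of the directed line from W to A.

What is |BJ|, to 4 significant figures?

68.33

Checks: |WJ| = 57.50 ✓; |JA| = 71.00 ✓.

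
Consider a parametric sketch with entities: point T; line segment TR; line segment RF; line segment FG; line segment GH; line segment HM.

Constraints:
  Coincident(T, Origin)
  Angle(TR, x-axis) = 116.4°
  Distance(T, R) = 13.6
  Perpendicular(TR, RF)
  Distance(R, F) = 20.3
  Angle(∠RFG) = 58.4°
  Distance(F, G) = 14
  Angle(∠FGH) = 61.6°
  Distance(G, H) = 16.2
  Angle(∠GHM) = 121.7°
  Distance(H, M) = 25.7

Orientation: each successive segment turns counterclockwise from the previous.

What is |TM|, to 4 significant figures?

41.95

∠FGH = 61.6° gives GH at 86.40° from the x-axis; with |GH| = 16.2, H = (-11.34, 11.90). ∠GHM = 121.7° gives HM at 144.7° from the x-axis; with |HM| = 25.7, M = (-32.31, 26.76). Then |TM| = |M − T| = 41.95.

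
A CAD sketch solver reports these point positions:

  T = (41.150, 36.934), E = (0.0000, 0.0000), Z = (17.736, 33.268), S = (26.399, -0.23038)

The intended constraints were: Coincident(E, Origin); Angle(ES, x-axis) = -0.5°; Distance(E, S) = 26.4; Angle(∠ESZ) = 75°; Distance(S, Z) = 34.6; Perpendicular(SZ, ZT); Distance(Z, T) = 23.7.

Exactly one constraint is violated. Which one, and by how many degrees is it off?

Perpendicular(SZ, ZT) — off by 5.60°.

E = (0.00, 0.00) ✓; ES at -0.5000° ✓; |ES| = 26.40 ✓; ∠ESZ = 75.00° ✓; |SZ| = 34.60 ✓; ∠(SZ, ZT) = 95.60° ✗; |ZT| = 23.70 ✓.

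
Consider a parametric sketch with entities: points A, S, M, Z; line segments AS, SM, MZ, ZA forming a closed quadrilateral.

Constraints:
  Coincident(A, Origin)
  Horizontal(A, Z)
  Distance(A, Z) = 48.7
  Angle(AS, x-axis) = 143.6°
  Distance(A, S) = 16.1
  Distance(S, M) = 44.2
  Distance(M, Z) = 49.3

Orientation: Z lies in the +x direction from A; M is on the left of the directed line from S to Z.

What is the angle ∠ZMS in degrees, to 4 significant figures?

83.53°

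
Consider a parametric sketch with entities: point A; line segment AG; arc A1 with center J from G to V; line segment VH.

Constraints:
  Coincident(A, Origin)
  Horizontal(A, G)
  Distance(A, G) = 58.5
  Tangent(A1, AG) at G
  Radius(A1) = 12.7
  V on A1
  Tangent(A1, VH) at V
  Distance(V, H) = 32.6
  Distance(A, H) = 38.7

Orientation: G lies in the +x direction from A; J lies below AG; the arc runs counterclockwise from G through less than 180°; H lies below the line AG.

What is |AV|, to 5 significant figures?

49.400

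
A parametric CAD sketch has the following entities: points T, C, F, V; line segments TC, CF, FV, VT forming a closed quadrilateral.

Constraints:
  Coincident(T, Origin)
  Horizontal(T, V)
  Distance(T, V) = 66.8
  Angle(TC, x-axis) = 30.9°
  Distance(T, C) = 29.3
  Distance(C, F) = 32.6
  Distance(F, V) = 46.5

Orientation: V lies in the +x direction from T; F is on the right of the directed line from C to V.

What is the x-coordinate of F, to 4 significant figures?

23.73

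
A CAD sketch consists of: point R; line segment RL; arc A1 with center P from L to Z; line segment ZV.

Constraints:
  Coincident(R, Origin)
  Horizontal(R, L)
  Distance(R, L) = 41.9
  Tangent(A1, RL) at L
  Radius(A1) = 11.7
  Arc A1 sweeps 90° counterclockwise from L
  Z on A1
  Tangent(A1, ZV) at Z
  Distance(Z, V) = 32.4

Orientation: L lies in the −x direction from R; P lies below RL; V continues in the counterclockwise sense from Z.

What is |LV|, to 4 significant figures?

45.63

R is at the origin; R and L share the same y with |RL| = 41.9 and L on the −x side, so L = (-41.90, 0.000). Since A1 is tangent to RL there, PL ⟂ RL, so P = L + (0, -11.7) = (-41.90, -11.70). On A1, L sits at bearing 90° from P; a 90° counterclockwise sweep puts Z at bearing 180°, so Z = P + 11.7·(cos 180°, sin 180°) = (-53.60, -11.70). Tangency of A1 to ZV means the radius PZ is perpendicular to ZV, so ZV runs along (−sin 180°, cos 180°); with |ZV| = 32.4, V = (-53.60, -44.10). Then |LV| = |V − L| = 45.63.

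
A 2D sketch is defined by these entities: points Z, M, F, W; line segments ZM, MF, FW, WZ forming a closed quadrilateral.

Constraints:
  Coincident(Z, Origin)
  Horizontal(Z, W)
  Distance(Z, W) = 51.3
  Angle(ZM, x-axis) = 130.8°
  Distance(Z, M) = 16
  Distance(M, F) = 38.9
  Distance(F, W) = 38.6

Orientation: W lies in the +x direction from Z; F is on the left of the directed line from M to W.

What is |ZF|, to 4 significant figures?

37.67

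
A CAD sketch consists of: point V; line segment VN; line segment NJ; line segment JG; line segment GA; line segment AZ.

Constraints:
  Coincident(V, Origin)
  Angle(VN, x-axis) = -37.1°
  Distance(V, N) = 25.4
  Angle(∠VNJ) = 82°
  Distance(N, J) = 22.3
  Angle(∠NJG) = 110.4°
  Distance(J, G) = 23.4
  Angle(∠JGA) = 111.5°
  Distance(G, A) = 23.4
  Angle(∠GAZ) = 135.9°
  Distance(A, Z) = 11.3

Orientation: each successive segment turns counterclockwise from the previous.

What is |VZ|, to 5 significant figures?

12.106

∠JGA = 111.5° gives GA at -161.00° from the x-axis; with |GA| = 23.4, A = (-6.2183, 14.339). ∠GAZ = 135.9° gives AZ at -116.90° from the x-axis; with |AZ| = 11.3, Z = (-11.331, 4.2615). Then |VZ| = |Z − V| = 12.106.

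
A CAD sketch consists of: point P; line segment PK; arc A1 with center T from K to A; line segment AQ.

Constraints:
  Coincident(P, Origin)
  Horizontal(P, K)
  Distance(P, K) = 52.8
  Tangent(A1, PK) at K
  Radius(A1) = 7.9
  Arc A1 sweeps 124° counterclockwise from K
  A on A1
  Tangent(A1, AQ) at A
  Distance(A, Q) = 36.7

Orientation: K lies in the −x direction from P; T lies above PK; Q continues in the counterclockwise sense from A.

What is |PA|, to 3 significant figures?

47.9

P is at the origin; PK is horizontal with |PK| = 52.8 and K on the −x side, so K = (-52.8, 0.00). Tangency of A1 to PK means the radius TK is perpendicular to PK, so T = K + (0, 7.9) = (-52.8, 7.90). On A1, K sits at bearing -90° from T; a 124° counterclockwise sweep puts A at bearing 34°, so A = T + 7.9·(cos 34°, sin 34°) = (-46.3, 12.3). Then |PA| = |A − P| = 47.9.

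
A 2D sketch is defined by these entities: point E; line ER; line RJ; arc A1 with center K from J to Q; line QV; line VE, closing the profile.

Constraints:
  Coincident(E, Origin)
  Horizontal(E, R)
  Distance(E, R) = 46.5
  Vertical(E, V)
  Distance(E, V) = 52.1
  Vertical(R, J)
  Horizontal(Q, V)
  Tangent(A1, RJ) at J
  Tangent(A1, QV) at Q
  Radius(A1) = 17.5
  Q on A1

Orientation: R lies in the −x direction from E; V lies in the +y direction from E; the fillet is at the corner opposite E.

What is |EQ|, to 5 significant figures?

59.627

E is at the origin; E and R share the same y with |ER| = 46.5 and R on the −x side, so R = (-46.500, 0.0000). E and V share the same x with |EV| = 52.1 and V on the +y side, so V = (0.0000, 52.100). The virtual corner opposite E is at (-46.500, 52.100). The tangent condition forces KJ to be normal to RJ and the tangent condition forces KQ to be normal to QV, with radius 17.5, so the center K sits 17.5 in from both sides at K = (-29.000, 34.600). That places the tangent points at J = (-46.500, 34.600) on RJ and Q = (-29.000, 52.100) on QV. Then |EQ| = |Q − E| = 59.627.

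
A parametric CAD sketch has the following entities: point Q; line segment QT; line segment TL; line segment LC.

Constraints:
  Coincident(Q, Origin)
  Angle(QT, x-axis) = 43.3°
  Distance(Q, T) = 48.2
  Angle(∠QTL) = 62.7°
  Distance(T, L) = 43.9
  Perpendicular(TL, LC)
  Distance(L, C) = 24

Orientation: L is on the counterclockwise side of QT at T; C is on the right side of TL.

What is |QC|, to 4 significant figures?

70.29

Q is at the origin; QT runs at 43.3° with length 48.2, so T = 48.2·(cos 43.3°, sin 43.3°) = (35.08, 33.06). ∠QTL = 62.7°, so TL runs at 43.3° + (180° − 62.7°) = 160.6° from the x-axis; with |TL| = 43.9, L = T + 43.9·(cos 160.6°, sin 160.6°) = (-6.329, 47.64). TL ⟂ LC; with |LC| = 24.0 on the right of TL, C = L + 24.0·(0.3322, 0.9432) = (1.643, 70.28). Then |QC| = |C − Q| = 70.29.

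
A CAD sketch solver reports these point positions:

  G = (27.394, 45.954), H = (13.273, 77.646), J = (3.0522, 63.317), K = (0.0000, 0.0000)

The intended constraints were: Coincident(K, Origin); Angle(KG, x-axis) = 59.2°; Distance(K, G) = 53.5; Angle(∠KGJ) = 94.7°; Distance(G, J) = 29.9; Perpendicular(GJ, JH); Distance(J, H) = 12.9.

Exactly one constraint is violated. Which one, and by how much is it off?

Distance(J, H) = 12.9 — off by 4.70.

K = (0.00, 0.00) ✓; KG at 59.20° ✓; |KG| = 53.50 ✓; ∠KGJ = 94.70° ✓; |GJ| = 29.90 ✓; ∠(GJ, JH) = 90.00° ✓; |JH| = 17.60 ✗.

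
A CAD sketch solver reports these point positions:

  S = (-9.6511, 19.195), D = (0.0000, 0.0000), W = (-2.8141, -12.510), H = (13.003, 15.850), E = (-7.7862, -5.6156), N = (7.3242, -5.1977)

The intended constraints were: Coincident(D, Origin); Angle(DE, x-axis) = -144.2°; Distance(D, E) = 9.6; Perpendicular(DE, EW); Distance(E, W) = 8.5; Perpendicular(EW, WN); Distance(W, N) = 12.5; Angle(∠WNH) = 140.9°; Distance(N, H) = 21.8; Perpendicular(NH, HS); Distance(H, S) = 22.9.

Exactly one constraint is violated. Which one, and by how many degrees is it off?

Perpendicular(NH, HS) — off by 6.70°.

D = (0.00, 0.00) ✓; DE at -144.2° ✓; |DE| = 9.600 ✓; ∠(DE, EW) = 90.00° ✓; |EW| = 8.500 ✓; ∠(EW, WN) = 90.00° ✓; |WN| = 12.50 ✓; ∠WNH = 140.9° ✓; |NH| = 21.80 ✓; ∠(NH, HS) = 96.70° ✗; |HS| = 22.90 ✓.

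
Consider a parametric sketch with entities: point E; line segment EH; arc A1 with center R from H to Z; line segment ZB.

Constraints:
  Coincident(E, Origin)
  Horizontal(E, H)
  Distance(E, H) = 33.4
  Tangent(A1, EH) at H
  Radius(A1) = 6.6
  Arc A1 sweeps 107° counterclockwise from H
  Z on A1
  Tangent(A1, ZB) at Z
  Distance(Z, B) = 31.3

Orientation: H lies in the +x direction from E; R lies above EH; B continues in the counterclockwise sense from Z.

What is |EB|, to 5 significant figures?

49.125

E is at the origin; E and H share the same y with |EH| = 33.4 and H on the +x side, so H = (33.400, 0.0000). The tangent condition forces RH to be normal to EH, so R = H + (0, 6.6) = (33.400, 6.6000). On A1, H sits at bearing -90° from R; a 107° counterclockwise sweep puts Z at bearing 17°, so Z = R + 6.6·(cos 17°, sin 17°) = (39.712, 8.5297). The tangent condition forces RZ to be normal to ZB, so ZB runs along (−sin 17°, cos 17°); with |ZB| = 31.3, B = (30.560, 38.462). Then |EB| = |B − E| = 49.125.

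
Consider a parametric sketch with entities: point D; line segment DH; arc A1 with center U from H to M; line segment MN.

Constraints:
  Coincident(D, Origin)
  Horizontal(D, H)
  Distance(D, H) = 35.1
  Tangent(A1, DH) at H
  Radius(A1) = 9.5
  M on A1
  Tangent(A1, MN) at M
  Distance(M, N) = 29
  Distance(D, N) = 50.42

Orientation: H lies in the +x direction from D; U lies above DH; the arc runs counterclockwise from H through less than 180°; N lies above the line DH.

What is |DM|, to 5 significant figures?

45.733

Checks: |UM| = 9.500 ✓; ∠(UM, MN) = 90.00° ✓; |MN| = 29.00 ✓; |DN| = 50.42 ✓.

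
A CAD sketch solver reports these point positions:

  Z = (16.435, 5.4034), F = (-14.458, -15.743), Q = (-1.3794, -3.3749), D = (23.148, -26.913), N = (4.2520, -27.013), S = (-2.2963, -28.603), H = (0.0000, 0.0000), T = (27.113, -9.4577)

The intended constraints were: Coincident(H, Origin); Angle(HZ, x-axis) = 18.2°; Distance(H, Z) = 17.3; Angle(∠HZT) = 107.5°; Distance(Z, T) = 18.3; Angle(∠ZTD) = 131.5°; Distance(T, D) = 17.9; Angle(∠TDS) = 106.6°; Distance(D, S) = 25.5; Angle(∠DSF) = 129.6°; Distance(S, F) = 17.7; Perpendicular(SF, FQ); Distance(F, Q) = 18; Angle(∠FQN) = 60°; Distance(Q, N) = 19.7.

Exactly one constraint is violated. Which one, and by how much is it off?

Distance(Q, N) = 19.7 — off by 4.60.

H = (0.00, 0.00) ✓; HZ at 18.20° ✓; |HZ| = 17.30 ✓; ∠HZT = 107.5° ✓; |ZT| = 18.30 ✓; ∠ZTD = 131.5° ✓; |TD| = 17.90 ✓; ∠TDS = 106.6° ✓; |DS| = 25.50 ✓; ∠DSF = 129.6° ✓; |SF| = 17.70 ✓; ∠(SF, FQ) = 90.00° ✓; |FQ| = 18.00 ✓; ∠FQN = 60.00° ✓; |QN| = 24.30 ✗.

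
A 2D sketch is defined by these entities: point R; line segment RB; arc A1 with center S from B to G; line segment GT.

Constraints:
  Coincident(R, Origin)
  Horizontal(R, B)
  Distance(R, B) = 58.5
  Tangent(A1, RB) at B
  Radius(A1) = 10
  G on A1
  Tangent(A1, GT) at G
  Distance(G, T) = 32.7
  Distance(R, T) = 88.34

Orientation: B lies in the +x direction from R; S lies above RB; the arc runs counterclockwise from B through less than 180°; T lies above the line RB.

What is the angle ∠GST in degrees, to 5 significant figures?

72.996°

Checks: ∠(SB, BR) = 90.00° ✓; |SG| = 10.00 ✓; ∠(SG, GT) = 90.00° ✓; |GT| = 32.70 ✓; |RT| = 88.34 ✓.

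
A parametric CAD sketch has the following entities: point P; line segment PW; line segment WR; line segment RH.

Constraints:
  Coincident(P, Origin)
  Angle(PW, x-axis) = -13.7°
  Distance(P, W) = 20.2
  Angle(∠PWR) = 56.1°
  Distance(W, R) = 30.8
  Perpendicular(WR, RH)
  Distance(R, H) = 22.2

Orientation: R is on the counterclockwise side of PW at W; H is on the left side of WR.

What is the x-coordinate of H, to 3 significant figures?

-11.8

P is at the origin; PW runs at -13.7° with length 20.2, so W = 20.2·(cos -13.7°, sin -13.7°) = (19.6, -4.78). ∠PWR = 56.1°, so WR runs at -13.7° + (180° − 56.1°) = 110° from the x-axis; with |WR| = 30.8, R = W + 30.8·(cos 110°, sin 110°) = (8.99, 24.1). The perpendicularity gives RH at right angles to WR; with |RH| = 22.2 on the left of WR, H = R + 22.2·(-0.938, -0.345) = (-11.8, 16.5). So H.x = -11.8.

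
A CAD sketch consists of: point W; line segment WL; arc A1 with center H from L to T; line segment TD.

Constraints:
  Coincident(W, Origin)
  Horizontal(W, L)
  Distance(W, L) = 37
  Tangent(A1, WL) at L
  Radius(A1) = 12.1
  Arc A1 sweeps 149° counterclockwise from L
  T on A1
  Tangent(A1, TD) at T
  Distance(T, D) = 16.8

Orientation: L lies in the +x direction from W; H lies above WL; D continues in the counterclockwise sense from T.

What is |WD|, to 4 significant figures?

42.43

W is at the origin; WL is horizontal with |WL| = 37.0 and L on the +x side, so L = (37.00, 0.000). The tangent condition forces HL to be normal to WL, so H = L + (0, 12.1) = (37.00, 12.10). On A1, L sits at bearing -90° from H; a 149° counterclockwise sweep puts T at bearing 59°, so T = H + 12.1·(cos 59°, sin 59°) = (43.23, 22.47). Tangency of A1 to TD means the radius HT is perpendicular to TD, so TD runs along (−sin 59°, cos 59°); with |TD| = 16.8, D = (28.83, 31.12). Then |WD| = |D − W| = 42.43.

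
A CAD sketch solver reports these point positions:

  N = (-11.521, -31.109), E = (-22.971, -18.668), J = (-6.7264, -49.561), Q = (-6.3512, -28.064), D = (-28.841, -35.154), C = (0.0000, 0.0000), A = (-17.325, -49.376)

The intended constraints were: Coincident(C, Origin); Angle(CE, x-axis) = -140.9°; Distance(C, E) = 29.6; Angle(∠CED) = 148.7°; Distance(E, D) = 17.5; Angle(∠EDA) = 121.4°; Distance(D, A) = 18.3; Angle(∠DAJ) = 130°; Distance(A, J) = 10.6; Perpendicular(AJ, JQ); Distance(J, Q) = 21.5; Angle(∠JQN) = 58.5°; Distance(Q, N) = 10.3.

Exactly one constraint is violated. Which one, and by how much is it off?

Distance(Q, N) = 10.3 — off by 4.30.

C = (0.00, 0.00) ✓; CE at -140.9° ✓; |CE| = 29.60 ✓; ∠CED = 148.7° ✓; |ED| = 17.50 ✓; ∠EDA = 121.4° ✓; |DA| = 18.30 ✓; ∠DAJ = 130.0° ✓; |AJ| = 10.60 ✓; ∠(AJ, JQ) = 90.00° ✓; |JQ| = 21.50 ✓; ∠JQN = 58.50° ✓; |QN| = 6.000 ✗.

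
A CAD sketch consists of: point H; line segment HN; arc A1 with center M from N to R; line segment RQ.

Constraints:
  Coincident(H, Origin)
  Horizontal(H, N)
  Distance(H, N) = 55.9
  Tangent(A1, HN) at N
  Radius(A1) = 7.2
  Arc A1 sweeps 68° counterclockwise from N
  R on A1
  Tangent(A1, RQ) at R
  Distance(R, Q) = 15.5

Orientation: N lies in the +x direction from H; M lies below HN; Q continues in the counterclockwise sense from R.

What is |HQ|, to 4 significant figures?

47.34

H is at the origin; HN is horizontal with |HN| = 55.9 and N on the +x side, so N = (55.90, 0.000). The tangent condition forces MN to be normal to HN, so M = N + (0, -7.2) = (55.90, -7.200). On A1, N sits at bearing 90° from M; a 68° counterclockwise sweep puts R at bearing 158°, so R = M + 7.2·(cos 158°, sin 158°) = (49.22, -4.503). A1 meets RQ tangentially, so MR is at right angles to RQ, so RQ runs along (−sin 158°, cos 158°); with |RQ| = 15.5, Q = (43.42, -18.87). Then |HQ| = |Q − H| = 47.34.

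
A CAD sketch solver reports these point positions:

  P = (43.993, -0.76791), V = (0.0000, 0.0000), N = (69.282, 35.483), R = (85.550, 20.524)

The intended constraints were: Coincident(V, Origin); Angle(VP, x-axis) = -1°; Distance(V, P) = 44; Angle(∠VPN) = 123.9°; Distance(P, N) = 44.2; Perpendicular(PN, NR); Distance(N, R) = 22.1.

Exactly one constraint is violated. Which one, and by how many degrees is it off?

Perpendicular(PN, NR) — off by 7.70°.

V = (0.00, 0.00) ✓; VP at -1.000° ✓; |VP| = 44.00 ✓; ∠VPN = 123.9° ✓; |PN| = 44.20 ✓; ∠(PN, NR) = 97.70° ✗; |NR| = 22.10 ✓.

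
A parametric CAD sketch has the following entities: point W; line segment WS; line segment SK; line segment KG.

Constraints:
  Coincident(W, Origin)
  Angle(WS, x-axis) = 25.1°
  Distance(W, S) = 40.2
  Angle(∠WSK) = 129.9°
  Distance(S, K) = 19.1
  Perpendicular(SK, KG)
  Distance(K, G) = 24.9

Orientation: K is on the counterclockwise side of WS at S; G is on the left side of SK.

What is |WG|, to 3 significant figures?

45.3

W is at the origin; WS runs at 25.1° with length 40.2, so S = 40.2·(cos 25.1°, sin 25.1°) = (36.4, 17.1). ∠WSK = 129.9°, so SK runs at 25.1° + (180° − 129.9°) = 75.2° from the x-axis; with |SK| = 19.1, K = S + 19.1·(cos 75.2°, sin 75.2°) = (41.3, 35.5). The perpendicularity gives KG at right angles to SK; with |KG| = 24.9 on the left of SK, G = K + 24.9·(-0.967, 0.255) = (17.2, 41.9). Then |WG| = |G − W| = 45.3.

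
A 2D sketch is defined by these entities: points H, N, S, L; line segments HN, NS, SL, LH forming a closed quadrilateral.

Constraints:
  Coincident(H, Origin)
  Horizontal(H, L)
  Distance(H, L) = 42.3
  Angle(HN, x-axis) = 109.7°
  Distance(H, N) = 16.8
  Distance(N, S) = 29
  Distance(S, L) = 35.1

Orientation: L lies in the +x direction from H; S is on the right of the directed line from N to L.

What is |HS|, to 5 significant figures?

12.741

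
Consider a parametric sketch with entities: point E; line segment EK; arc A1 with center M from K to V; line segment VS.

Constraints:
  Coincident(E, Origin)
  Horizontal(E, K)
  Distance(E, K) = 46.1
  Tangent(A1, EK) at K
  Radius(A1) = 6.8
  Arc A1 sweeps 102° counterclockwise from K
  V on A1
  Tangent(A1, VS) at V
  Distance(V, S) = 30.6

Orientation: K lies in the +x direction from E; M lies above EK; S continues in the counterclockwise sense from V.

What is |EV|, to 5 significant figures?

53.387

E is at the origin; E and K share the same y with |EK| = 46.1 and K on the +x side, so K = (46.100, 0.0000). Since A1 is tangent to EK there, MK ⟂ EK, so M = K + (0, 6.8) = (46.100, 6.8000). On A1, K sits at bearing -90° from M; a 102° counterclockwise sweep puts V at bearing 12°, so V = M + 6.8·(cos 12°, sin 12°) = (52.751, 8.2138). Then |EV| = |V − E| = 53.387.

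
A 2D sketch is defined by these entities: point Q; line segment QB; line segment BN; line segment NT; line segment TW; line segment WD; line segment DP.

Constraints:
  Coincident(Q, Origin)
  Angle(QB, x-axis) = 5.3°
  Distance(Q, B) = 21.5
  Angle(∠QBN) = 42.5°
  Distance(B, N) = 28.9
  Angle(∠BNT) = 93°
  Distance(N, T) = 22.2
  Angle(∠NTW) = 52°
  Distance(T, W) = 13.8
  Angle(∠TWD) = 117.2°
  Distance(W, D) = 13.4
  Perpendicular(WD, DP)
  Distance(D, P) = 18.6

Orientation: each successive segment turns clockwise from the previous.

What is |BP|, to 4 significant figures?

39.16

Q is at the origin; QB runs at 5.3° with length 21.5, so B = (21.41, 1.986). ∠QBN = 42.5° gives BN at -132.2° from the x-axis; with |BN| = 28.9, N = (1.995, -19.42). ∠BNT = 93.0° gives NT at 140.8° from the x-axis; with |NT| = 22.2, T = (-15.21, -5.392). ∠NTW = 52.0° gives TW at 12.80° from the x-axis; with |TW| = 13.8, W = (-1.751, -2.335). ∠TWD = 117.2° gives WD at -50.00° from the x-axis; with |WD| = 13.4, D = (6.862, -12.60). WD is perpendicular to DP, so DP runs at -140.0°; with |DP| = 18.6, P = (-7.386, -24.56). Then |BP| = |P − B| = 39.16.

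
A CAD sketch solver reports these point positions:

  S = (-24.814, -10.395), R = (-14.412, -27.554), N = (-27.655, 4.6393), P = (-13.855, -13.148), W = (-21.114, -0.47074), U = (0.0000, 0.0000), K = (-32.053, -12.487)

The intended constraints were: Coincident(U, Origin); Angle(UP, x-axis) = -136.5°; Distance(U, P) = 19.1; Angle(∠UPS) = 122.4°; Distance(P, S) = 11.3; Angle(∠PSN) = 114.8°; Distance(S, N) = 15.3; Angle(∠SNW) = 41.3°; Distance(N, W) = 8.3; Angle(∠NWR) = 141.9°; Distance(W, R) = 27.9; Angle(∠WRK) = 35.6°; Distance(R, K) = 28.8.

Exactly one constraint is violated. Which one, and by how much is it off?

Distance(R, K) = 28.8 — off by 5.60.

U = (0.00, 0.00) ✓; UP at -136.5° ✓; |UP| = 19.10 ✓; ∠UPS = 122.4° ✓; |PS| = 11.30 ✓; ∠PSN = 114.8° ✓; |SN| = 15.30 ✓; ∠SNW = 41.30° ✓; |NW| = 8.300 ✓; ∠NWR = 141.9° ✓; |WR| = 27.90 ✓; ∠WRK = 35.60° ✓; |RK| = 23.20 ✗.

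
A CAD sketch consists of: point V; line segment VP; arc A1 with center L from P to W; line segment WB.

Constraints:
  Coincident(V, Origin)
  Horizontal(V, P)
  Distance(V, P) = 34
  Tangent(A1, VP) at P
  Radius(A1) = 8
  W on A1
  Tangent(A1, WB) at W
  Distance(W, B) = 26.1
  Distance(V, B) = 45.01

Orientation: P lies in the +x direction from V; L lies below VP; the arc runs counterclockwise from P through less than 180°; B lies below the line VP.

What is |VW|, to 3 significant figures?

27.5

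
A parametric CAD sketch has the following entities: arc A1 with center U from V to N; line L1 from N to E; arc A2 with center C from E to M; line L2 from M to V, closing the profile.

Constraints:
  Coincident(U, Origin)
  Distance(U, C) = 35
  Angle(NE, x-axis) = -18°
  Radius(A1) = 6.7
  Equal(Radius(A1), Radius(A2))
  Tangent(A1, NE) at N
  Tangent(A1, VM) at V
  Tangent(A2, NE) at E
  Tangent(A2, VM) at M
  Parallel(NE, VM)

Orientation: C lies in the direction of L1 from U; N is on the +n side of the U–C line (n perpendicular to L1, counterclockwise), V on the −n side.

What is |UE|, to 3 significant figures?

35.6

The slot axis is L1's direction at -18.0°, so u = (cos -18.0°, sin -18.0°) = (0.951, -0.309) and n = (−sin -18.0°, cos -18.0°) = (0.309, 0.951). U is at the origin and C lies 35.0 along u from U, so C = 35.0·u = (33.3, -10.8). Tangency of A1 to both parallel lines with radius 6.7 puts N and V at U ± 6.7·n: N = (2.07, 6.37), V = (-2.07, -6.37). Equal radii place E and M the same way about C: E = C + 6.7·n = (35.4, -4.44), M = C − 6.7·n = (31.2, -17.2). Then |UE| = |E − U| = 35.6.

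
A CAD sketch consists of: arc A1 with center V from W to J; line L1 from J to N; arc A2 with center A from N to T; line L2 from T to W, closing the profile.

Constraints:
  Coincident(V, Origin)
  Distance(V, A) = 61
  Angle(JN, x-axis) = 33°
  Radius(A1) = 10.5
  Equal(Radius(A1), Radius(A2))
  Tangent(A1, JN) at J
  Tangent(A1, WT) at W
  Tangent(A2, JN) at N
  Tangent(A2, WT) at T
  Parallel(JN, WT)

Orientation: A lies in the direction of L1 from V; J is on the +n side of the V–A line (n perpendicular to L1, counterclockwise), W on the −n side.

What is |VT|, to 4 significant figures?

61.90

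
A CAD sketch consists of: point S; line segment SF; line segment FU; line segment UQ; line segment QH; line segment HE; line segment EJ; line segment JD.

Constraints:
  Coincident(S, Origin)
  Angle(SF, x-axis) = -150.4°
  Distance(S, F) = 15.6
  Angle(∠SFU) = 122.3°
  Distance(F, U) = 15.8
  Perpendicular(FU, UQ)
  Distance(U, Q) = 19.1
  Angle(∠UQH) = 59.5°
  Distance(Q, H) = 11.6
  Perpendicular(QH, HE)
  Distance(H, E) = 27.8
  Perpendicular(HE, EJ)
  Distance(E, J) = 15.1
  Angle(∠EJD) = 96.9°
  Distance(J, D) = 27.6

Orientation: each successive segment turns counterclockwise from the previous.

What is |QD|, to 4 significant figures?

6.827

S is at the origin; SF runs at -150.4° with length 15.6, so F = (-13.56, -7.705). ∠SFU = 122.3° gives FU at -92.70° from the x-axis; with |FU| = 15.8, U = (-14.31, -23.49). The perpendicularity gives UQ at right angles to FU, so UQ runs at -2.700°; with |UQ| = 19.1, Q = (4.770, -24.39). ∠UQH = 59.5° gives QH at 117.8° from the x-axis; with |QH| = 11.6, H = (-0.6397, -14.13). QH ⟂ HE, so HE runs at -152.2°; with |HE| = 27.8, E = (-25.23, -27.09). HE ⟂ EJ, so EJ runs at -62.20°; with |EJ| = 15.1, J = (-18.19, -40.45). ∠EJD = 96.9° gives JD at 20.90° from the x-axis; with |JD| = 27.6, D = (7.595, -30.60). Then |QD| = |D − Q| = 6.827.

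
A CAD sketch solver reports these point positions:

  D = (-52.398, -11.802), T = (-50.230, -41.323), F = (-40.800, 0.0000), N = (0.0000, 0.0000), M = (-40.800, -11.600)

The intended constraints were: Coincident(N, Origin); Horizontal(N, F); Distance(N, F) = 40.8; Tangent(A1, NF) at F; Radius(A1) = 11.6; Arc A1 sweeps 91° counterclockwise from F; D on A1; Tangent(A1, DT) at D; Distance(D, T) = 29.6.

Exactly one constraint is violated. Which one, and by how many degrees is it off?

Tangent(A1, DT) at D — off by 3.20°.

N = (0.00, 0.00) ✓; N.y = 0.00, F.y = 0.00 ✓; |NF| = 40.80 ✓; ∠(MF, FN) = 90.00° ✓; |MF| = 11.60 ✓; bearing(M→D) − bearing(M→F) = 91.00° ✓; |MD| = 11.60 ✓; ∠(MD, DT) = 86.80° ✗; |DT| = 29.60 ✓.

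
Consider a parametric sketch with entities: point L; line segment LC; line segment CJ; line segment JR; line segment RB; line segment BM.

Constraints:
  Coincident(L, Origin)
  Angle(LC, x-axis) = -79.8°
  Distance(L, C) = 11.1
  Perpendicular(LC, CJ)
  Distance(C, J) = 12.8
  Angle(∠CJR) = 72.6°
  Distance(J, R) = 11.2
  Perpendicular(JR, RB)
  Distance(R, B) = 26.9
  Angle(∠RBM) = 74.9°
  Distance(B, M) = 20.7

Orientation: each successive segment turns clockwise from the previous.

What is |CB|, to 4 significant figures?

16.43

∠CJR = 72.6° gives JR at 82.80° from the x-axis; with |JR| = 11.2, R = (-9.228, -2.080). JR ⟂ RB, so RB runs at -7.200°; with |RB| = 26.9, B = (17.46, -5.451). Then |CB| = |B − C| = 16.43.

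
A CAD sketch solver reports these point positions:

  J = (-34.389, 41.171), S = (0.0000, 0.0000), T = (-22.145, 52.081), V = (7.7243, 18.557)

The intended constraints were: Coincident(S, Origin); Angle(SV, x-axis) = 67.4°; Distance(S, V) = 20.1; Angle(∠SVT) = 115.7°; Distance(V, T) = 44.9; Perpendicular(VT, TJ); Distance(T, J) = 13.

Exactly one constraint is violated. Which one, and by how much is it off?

Distance(T, J) = 13 — off by 3.40.

S = (0.00, 0.00) ✓; SV at 67.40° ✓; |SV| = 20.10 ✓; ∠SVT = 115.7° ✓; |VT| = 44.90 ✓; ∠(VT, TJ) = 90.00° ✓; |TJ| = 16.40 ✗.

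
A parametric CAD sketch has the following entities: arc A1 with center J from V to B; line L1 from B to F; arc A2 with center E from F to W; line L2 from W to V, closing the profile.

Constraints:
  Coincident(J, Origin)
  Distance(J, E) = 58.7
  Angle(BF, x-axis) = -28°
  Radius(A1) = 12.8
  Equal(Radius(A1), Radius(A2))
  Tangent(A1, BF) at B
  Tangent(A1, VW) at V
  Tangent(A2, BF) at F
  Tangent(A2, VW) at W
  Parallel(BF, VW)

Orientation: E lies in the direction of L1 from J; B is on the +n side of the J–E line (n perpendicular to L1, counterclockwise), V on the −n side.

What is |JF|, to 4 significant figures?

60.08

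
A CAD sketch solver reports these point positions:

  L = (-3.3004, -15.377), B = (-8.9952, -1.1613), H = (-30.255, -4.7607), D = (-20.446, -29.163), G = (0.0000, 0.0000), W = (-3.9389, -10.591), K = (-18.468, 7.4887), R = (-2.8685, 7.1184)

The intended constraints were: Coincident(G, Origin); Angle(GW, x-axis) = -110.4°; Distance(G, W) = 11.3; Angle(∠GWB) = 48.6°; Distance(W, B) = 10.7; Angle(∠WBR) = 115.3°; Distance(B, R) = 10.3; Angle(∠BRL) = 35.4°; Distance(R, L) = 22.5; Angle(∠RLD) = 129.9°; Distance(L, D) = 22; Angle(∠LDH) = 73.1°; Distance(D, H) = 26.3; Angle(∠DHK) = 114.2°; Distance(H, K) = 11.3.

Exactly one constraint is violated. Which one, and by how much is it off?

Distance(H, K) = 11.3 — off by 5.70.

G = (0.00, 0.00) ✓; GW at -110.4° ✓; |GW| = 11.30 ✓; ∠GWB = 48.60° ✓; |WB| = 10.70 ✓; ∠WBR = 115.3° ✓; |BR| = 10.30 ✓; ∠BRL = 35.40° ✓; |RL| = 22.50 ✓; ∠RLD = 129.9° ✓; |LD| = 22.00 ✓; ∠LDH = 73.10° ✓; |DH| = 26.30 ✓; ∠DHK = 114.2° ✓; |HK| = 17.00 ✗.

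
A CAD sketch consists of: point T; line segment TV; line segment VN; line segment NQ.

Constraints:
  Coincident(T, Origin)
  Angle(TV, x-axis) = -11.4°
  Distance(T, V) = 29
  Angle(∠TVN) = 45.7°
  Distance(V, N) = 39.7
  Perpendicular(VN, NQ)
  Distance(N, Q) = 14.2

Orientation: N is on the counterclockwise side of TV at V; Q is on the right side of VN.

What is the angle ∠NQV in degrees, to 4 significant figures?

70.32°

T is at the origin; TV runs at -11.4° with length 29.0, so V = 29.0·(cos -11.4°, sin -11.4°) = (28.43, -5.732). ∠TVN = 45.7°, so VN runs at -11.4° + (180° − 45.7°) = 122.9° from the x-axis; with |VN| = 39.7, N = V + 39.7·(cos 122.9°, sin 122.9°) = (6.864, 27.60). The perpendicularity gives NQ at right angles to VN; with |NQ| = 14.2 on the right of VN, Q = N + 14.2·(0.8396, 0.5432) = (18.79, 35.31). Then cos ∠NQV = QN·QV / (|QN||QV|), giving 70.32°.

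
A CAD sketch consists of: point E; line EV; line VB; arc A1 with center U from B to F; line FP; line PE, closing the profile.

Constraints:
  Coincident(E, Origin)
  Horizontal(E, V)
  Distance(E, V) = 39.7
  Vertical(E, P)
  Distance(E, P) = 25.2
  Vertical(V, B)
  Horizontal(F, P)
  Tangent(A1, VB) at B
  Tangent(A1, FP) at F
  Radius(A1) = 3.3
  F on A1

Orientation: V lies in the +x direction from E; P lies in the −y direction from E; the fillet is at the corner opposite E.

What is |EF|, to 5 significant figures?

44.272

The virtual corner opposite E is at (39.700, -25.200). The tangent condition forces UB to be normal to VB and since A1 is tangent to FP there, UF ⟂ FP, with radius 3.3, so the center U sits 3.3 in from both sides at U = (36.400, -21.900). That places the tangent points at B = (39.700, -21.900) on VB and F = (36.400, -25.200) on FP. Then |EF| = |F − E| = 44.272.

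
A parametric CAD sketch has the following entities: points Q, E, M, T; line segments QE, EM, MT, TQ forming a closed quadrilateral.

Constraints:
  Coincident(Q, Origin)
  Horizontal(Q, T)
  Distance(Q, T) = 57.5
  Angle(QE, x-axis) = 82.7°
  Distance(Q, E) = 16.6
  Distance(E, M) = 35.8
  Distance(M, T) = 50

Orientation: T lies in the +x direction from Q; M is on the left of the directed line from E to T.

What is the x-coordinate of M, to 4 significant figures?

28.46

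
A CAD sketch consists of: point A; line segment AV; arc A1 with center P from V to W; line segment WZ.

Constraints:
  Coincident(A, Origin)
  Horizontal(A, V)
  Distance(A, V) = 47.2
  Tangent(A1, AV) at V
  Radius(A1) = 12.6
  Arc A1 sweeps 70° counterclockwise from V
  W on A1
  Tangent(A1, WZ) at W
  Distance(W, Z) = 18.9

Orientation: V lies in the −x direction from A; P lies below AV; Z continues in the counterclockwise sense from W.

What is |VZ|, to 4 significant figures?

31.84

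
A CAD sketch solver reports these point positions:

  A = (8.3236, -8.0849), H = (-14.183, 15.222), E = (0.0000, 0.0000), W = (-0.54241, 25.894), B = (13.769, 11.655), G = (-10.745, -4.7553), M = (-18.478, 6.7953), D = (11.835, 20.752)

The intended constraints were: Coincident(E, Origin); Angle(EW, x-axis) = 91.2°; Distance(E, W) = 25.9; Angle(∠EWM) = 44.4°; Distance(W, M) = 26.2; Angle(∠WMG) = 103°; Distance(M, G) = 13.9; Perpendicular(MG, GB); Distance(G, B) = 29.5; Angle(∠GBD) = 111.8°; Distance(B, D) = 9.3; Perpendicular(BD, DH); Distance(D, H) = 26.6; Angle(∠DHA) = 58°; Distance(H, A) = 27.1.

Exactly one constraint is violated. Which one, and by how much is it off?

Distance(H, A) = 27.1 — off by 5.30.

E = (0.00, 0.00) ✓; EW at 91.20° ✓; |EW| = 25.90 ✓; ∠EWM = 44.40° ✓; |WM| = 26.20 ✓; ∠WMG = 103.0° ✓; |MG| = 13.90 ✓; ∠(MG, GB) = 90.00° ✓; |GB| = 29.50 ✓; ∠GBD = 111.8° ✓; |BD| = 9.300 ✓; ∠(BD, DH) = 90.00° ✓; |DH| = 26.60 ✓; ∠DHA = 58.00° ✓; |HA| = 32.40 ✗.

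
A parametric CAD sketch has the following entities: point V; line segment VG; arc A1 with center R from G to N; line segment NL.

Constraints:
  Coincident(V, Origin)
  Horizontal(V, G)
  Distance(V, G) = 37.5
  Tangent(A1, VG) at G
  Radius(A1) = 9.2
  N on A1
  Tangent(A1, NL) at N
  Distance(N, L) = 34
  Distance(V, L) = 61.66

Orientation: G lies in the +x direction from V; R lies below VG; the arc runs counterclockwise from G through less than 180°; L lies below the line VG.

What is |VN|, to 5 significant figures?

31.908

Checks: |RN| = 9.200 ✓; ∠(RN, NL) = 90.00° ✓; |NL| = 34.00 ✓; |VL| = 61.66 ✓.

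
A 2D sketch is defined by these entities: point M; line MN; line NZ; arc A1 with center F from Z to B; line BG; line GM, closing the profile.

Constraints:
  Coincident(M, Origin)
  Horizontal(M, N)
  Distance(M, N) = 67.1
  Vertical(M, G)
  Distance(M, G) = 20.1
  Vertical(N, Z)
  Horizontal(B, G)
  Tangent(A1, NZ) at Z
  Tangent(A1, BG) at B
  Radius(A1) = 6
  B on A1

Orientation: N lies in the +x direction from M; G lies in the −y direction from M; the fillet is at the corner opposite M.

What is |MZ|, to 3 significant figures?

68.6

M is at the origin; M and N share the same y with |MN| = 67.1 and N on the +x side, so N = (67.1, 0.00). MG is vertical with |MG| = 20.1 and G on the −y side, so G = (0.00, -20.1). The virtual corner opposite M is at (67.1, -20.1). Since A1 is tangent to NZ there, FZ ⟂ NZ and since A1 is tangent to BG there, FB ⟂ BG, with radius 6.0, so the center F sits 6.0 in from both sides at F = (61.1, -14.1). That places the tangent points at Z = (67.1, -14.1) on NZ and B = (61.1, -20.1) on BG. Then |MZ| = |Z − M| = 68.6.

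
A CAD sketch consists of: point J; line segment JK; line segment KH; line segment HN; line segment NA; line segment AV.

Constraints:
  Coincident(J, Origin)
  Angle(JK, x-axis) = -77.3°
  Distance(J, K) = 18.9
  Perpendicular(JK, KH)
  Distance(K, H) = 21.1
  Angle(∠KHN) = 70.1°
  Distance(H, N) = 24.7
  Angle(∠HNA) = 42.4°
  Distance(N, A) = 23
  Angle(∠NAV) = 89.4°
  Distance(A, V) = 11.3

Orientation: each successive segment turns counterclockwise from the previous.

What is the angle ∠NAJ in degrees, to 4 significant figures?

35.45°

J is at the origin; JK runs at -77.3° with length 18.9, so K = (4.155, -18.44). JK is perpendicular to KH, so KH runs at 12.70°; with |KH| = 21.1, H = (24.74, -13.80). ∠KHN = 70.1° gives HN at 122.6° from the x-axis; with |HN| = 24.7, N = (11.43, 7.010). ∠HNA = 42.4° gives NA at -99.80° from the x-axis; with |NA| = 23.0, A = (7.516, -15.65). Then cos ∠NAJ = AN·AJ / (|AN||AJ|), giving 35.45°.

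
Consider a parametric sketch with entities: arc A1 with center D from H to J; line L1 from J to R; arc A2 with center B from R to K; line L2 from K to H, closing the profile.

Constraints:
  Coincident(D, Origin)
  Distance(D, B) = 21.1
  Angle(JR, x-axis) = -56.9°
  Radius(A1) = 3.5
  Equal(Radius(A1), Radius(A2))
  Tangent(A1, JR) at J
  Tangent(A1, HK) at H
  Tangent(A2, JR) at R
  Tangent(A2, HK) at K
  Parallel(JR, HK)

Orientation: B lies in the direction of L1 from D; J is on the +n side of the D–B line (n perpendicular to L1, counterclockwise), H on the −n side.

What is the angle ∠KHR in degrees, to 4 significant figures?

18.35°

Tangency of A1 to both parallel lines with radius 3.5 puts J and H at D ± 3.5·n: J = (2.932, 1.911), H = (-2.932, -1.911). Equal radii place R and K the same way about B: R = B + 3.5·n = (14.45, -15.76), K = B − 3.5·n = (8.591, -19.59). Then cos ∠KHR = HK·HR / (|HK||HR|), giving 18.35°.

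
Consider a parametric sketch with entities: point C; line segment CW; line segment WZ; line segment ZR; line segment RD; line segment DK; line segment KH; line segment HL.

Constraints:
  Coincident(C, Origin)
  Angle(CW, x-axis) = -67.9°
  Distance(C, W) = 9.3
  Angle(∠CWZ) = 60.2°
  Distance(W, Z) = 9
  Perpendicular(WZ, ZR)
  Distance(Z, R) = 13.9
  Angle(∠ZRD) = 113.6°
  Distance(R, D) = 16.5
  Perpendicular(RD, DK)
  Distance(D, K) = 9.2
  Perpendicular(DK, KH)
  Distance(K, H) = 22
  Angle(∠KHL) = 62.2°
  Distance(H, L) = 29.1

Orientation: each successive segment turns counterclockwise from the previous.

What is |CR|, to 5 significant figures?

7.2907

C is at the origin; CW runs at -67.9° with length 9.3, so W = (3.4989, -8.6167). ∠CWZ = 60.2° gives WZ at 51.900° from the x-axis; with |WZ| = 9.0, Z = (9.0522, -1.5343). WZ is perpendicular to ZR, so ZR runs at 141.90°; with |ZR| = 13.9, R = (-1.8862, 7.0425). Then |CR| = |R − C| = 7.2907.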